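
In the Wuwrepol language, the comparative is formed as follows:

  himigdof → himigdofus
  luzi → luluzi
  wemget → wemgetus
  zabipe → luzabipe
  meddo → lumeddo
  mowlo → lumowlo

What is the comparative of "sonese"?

himigdof and mowlo both have last vowel 'o' yet inflect differently (himigdofus, lumowlo), so the last vowel is not what conditions the rule; whether the stem ends in a vowel or a consonant is.
"sonese" ends in a vowel. The stems ending in a vowel (mowlo → lumowlo, luzi → luluzi, meddo → lumeddo) add the prefix lu-.
The other pattern: stems ending in a consonant add -us.
So sonese → lusonese.

lusonese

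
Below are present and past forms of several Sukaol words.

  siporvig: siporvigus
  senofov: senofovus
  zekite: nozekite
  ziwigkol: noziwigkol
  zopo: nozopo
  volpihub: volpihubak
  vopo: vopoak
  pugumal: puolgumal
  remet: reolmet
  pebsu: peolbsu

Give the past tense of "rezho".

reolzho

zopo and vopo both end in -o yet inflect differently (nozopo, vopoak), so the final letter is not what conditions the rule; the first letter is.
"rezho" begins with r-. The one such stem in the data (remet → reolmet) inserts -ol- after the first vowel (as do pugumal, pebsu), so the same rule applies.
The other patterns: stems beginning with s- add -us; stems beginning with z- add the prefix no-; stems beginning with v- add -ak.
So rezho → reolzho.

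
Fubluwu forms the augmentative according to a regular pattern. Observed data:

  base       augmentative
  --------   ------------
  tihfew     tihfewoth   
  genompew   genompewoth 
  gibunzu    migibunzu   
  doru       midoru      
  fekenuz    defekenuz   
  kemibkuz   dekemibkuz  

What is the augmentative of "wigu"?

miwigu

gibunzu and fekenuz both have last vowel 'u' yet inflect differently (migibunzu, defekenuz), so the last vowel is not what conditions the rule; the final letter is.
"wigu" ends in -u. The stems ending in -u (gibunzu → migibunzu, doru → midoru) add the prefix mi-.
So wigu → miwigu.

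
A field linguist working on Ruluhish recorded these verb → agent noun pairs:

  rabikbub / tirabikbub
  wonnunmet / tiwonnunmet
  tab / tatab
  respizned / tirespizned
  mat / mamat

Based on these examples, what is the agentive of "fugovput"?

"fugovput" has 3 vowels. The stems with 3 vowels (respizned → tirespizned, wonnunmet → tiwonnunmet, rabikbub → tirabikbub) add the prefix ti-.
So fugovput → tifugovput.

tifugovput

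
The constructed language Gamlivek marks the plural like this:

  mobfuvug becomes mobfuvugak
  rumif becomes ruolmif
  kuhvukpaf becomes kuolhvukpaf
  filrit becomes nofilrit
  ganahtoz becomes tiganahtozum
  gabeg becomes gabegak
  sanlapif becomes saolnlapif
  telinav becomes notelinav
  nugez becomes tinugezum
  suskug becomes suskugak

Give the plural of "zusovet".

"zusovet" ends in -t. The one such stem in the data (filrit → nofilrit) adds the prefix no-, so the same rule applies.
The other patterns: stems ending in -f insert -ol- after the first vowel; stems ending in -g add -ak; stems ending in -z add ti- … -um around the stem.
So zusovet → nozusovet.

nozusovet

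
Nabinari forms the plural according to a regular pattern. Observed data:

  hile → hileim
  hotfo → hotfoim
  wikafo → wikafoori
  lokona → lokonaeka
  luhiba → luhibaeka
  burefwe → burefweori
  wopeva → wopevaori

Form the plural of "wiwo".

wiwoori

"wiwo" begins with w-. The stems beginning with w- (wopeva → wopevaori, wikafo → wikafoori) add -ori.
The other patterns: stems beginning with l- add -eka; stems beginning with h- add -im.
So wiwo → wiwoori.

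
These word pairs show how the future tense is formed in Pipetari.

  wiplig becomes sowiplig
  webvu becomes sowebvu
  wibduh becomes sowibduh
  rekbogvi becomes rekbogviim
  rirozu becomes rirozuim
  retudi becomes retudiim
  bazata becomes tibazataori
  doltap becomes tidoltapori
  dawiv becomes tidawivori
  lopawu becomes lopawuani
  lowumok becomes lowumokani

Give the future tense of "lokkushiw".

lokkushiwani

"lokkushiw" begins with l-. The stems beginning with l- (lopawu → lopawuani, lowumok → lowumokani) add -ani.
The other patterns: stems beginning with w- add the prefix so-; stems beginning with r- add -im; stems beginning with b- or d- add ti- … -ori around the stem.
So lokkushiw → lokkushiwani.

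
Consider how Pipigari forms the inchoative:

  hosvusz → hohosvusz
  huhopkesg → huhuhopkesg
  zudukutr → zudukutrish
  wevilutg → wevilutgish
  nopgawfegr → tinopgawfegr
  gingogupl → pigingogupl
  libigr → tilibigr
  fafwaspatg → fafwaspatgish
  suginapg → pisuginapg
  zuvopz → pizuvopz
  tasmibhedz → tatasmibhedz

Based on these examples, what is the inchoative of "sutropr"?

libigr and zudukutr both end in -r yet inflect differently (tilibigr, zudukutrish), so the final letter is not what conditions the rule; the second-to-last letter is.
"sutropr" has second-to-last letter 'p'. The stems whose second-to-last letter is 'p' (zuvopz → pizuvopz, suginapg → pisuginapg, gingogupl → pigingogupl) add the prefix pi-.
The other patterns: stems whose second-to-last letter is 'g' add the prefix ti-; stems whose second-to-last letter is 't' add -ish; stems whose second-to-last letter is 'd' or 's' repeat the first consonant+vowel as a prefix.
So sutropr → pisutropr.

pisutropr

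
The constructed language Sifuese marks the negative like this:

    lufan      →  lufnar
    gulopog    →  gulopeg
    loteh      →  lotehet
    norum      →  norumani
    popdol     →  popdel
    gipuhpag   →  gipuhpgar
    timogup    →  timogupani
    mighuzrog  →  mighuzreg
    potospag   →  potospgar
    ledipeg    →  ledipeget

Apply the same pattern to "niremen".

gipuhpag and ledipeg both end in -g yet inflect differently (gipuhpgar, ledipeget), so the final letter is not what conditions the rule; the last vowel is.
"niremen" has last vowel 'e'. The stems whose last vowel is 'e' (loteh → lotehet, ledipeg → ledipeget) add -et.
So niremen → niremenet.

niremenet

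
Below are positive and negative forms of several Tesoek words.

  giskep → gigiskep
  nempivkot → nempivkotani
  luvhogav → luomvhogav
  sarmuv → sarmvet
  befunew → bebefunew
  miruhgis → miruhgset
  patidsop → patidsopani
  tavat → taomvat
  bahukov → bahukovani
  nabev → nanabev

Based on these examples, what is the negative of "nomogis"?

nomogset

nabev and luvhogav both end in -v yet inflect differently (nanabev, luomvhogav), so the final letter is not what conditions the rule; the last vowel is.
"nomogis" has last vowel 'i'. The one such stem in the data (miruhgis → miruhgset) deletes the last vowel and adds -et (as does sarmuv), so the same rule applies.
The other patterns: stems whose last vowel is 'e' repeat the first consonant+vowel as a prefix; stems whose last vowel is 'a' insert -om- after the first vowel; stems whose last vowel is 'o' add -ani.
So nomogis → nomogset.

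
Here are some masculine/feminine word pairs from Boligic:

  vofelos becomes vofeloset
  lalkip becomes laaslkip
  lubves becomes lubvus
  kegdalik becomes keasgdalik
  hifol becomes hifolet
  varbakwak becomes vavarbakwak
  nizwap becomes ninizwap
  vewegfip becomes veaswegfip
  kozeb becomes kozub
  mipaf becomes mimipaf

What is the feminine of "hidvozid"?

vofelos and lubves both end in -s yet inflect differently (vofeloset, lubvus), so the final letter is not what conditions the rule; the last vowel is.
"hidvozid" has last vowel 'i'. The stems whose last vowel is 'i' (kegdalik → keasgdalik, lalkip → laaslkip, vewegfip → veaswegfip) insert -as- after the first vowel.
The other patterns: stems whose last vowel is 'o' add -et; stems whose last vowel is 'e' change the last vowel to 'u'; stems whose last vowel is 'a' repeat the first consonant+vowel as a prefix.
So hidvozid → hiasdvozid.

hiasdvozid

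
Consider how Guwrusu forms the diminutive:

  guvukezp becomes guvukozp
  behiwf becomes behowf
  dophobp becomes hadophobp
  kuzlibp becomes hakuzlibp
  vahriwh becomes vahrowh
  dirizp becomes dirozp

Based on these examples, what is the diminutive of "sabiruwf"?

sabirowf

"sabiruwf" has second-to-last letter 'w'. The stems whose second-to-last letter is 'w' (behiwf → behowf, vahriwh → vahrowh) change the last vowel to 'o'.
The other pattern: stems whose second-to-last letter is 'b' add the prefix ha-.
So sabiruwf → sabirowf.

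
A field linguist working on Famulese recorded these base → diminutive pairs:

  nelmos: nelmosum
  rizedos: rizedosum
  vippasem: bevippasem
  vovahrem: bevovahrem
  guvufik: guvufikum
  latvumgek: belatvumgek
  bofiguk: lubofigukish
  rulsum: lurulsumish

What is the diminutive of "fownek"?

befownek

"fownek" has last vowel 'e'. The stems whose last vowel is 'e' (latvumgek → belatvumgek, vippasem → bevippasem, vovahrem → bevovahrem) add the prefix be-.
The other patterns: stems whose last vowel is 'u' add lu- … -ish around the stem; stems whose last vowel is 'i' or 'o' add -um.
So fownek → befownek.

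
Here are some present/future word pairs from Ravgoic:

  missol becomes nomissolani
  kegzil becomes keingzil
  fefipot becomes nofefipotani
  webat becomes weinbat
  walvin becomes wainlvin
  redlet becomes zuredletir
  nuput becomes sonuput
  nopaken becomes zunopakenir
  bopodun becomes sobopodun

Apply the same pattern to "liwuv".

nuput and fefipot both end in -t yet inflect differently (sonuput, nofefipotani), so the final letter is not what conditions the rule; the last vowel is.
"liwuv" has last vowel 'u'. The stems whose last vowel is 'u' (nuput → sonuput, bopodun → sobopodun) add the prefix so-.
The other patterns: stems whose last vowel is 'o' add no- … -ani around the stem; stems whose last vowel is 'e' add zu- … -ir around the stem; stems whose last vowel is 'a' or 'i' insert -in- after the first vowel.
So liwuv → soliwuv.

soliwuv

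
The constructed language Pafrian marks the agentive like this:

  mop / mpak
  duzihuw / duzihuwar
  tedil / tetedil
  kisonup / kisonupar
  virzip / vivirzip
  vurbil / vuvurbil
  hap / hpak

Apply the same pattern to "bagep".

mop and virzip both end in -p yet inflect differently (mpak, vivirzip), so the final letter is not what conditions the rule; the number of vowels is.
"bagep" has 2 vowels. The stems with 2 vowels (tedil → tetedil, vurbil → vuvurbil, virzip → vivirzip) repeat the first consonant+vowel as a prefix.
The other patterns: stems with 1 vowel delete the last vowel and add -ak; stems with 3 vowels add -ar.
So bagep → babagep.

babagep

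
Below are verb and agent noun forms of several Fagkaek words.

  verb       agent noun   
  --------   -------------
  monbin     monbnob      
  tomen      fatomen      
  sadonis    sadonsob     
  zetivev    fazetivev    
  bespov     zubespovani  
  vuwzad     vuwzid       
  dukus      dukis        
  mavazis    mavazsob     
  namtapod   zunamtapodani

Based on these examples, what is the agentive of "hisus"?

zetivev and bespov both end in -v yet inflect differently (fazetivev, zubespovani), so the final letter is not what conditions the rule; the last vowel is.
"hisus" has last vowel 'u'. The one such stem in the data (dukus → dukis) changes the last vowel to 'i' (as does vuwzad), so the same rule applies.
So hisus → hisis.

hisis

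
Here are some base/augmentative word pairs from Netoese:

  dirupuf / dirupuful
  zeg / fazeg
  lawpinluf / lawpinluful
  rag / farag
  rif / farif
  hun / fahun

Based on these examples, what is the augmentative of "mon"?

dirupuf and rif both end in -f yet inflect differently (dirupuful, farif), so the final letter is not what conditions the rule; the number of vowels is.
"mon" has 1 vowel. The stems with 1 vowel (hun → fahun, rif → farif, zeg → fazeg) add the prefix fa-.
The other pattern: stems with 3 vowels add -ul.
So mon → famon.

famon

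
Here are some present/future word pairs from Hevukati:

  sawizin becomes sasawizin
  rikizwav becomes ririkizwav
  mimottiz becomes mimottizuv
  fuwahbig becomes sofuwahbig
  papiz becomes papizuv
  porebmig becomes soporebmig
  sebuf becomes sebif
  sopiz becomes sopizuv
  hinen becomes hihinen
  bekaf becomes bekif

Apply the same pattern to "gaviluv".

gagaviluv

porebmig and mimottiz both have last vowel 'i' yet inflect differently (soporebmig, mimottizuv), so the last vowel is not what conditions the rule; the final letter is.
"gaviluv" ends in -v. The one such stem in the data (rikizwav → ririkizwav) repeats the first consonant+vowel as a prefix (as do hinen, sawizin), so the same rule applies.
So gaviluv → gagaviluv.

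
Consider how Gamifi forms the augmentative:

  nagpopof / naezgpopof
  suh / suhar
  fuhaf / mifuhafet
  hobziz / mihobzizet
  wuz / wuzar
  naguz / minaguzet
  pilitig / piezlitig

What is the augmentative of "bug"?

bugar

"bug" has 1 vowel. The stems with 1 vowel (suh → suhar, wuz → wuzar) add -ar.
So bug → bugar.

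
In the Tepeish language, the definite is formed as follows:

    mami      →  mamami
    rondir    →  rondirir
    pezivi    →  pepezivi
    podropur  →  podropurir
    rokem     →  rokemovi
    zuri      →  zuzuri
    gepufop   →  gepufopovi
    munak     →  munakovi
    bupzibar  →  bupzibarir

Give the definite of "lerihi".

lelerihi

rondir and zuri both have last vowel 'i' yet inflect differently (rondirir, zuzuri), so the last vowel is not what conditions the rule; the final letter is.
"lerihi" ends in -i. The stems ending in -i (zuri → zuzuri, pezivi → pepezivi, mami → mamami) repeat the first consonant+vowel as a prefix.
The other patterns: stems ending in -r add -ir; stems ending in -k, -m or -p add -ovi.
So lerihi → lelerihi.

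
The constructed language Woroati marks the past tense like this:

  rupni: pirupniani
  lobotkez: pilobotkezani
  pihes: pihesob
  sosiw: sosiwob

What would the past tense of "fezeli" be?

lobotkez and pihes both have last vowel 'e' yet inflect differently (pilobotkezani, pihesob), so the last vowel is not what conditions the rule; the final letter is.
"fezeli" ends in -i. The one such stem in the data (rupni → pirupniani) adds pi- … -ani around the stem, so the same rule applies.
The other pattern: stems ending in -s or -w add -ob.
So fezeli → pifezeliani.

pifezeliani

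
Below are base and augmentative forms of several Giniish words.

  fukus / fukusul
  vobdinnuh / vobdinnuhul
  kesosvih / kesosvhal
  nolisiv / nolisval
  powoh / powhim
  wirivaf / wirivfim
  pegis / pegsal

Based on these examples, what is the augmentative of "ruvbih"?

vobdinnuh and kesosvih both end in -h yet inflect differently (vobdinnuhul, kesosvhal), so the final letter is not what conditions the rule; the last vowel is.
"ruvbih" has last vowel 'i'. The stems whose last vowel is 'i' (nolisiv → nolisval, kesosvih → kesosvhal, pegis → pegsal) delete the last vowel and add -al.
So ruvbih → ruvbhal.

ruvbhal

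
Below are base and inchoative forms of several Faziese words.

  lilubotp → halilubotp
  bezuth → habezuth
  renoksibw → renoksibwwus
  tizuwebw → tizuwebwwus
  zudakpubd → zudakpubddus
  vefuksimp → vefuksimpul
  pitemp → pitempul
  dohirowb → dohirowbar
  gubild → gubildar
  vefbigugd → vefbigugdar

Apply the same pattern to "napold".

napoldar

lilubotp and vefuksimp both end in -p yet inflect differently (halilubotp, vefuksimpul), so the final letter is not what conditions the rule; the second-to-last letter is.
"napold" has second-to-last letter 'l'. The one such stem in the data (gubild → gubildar) adds -ar, so the same rule applies.
So napold → napoldar.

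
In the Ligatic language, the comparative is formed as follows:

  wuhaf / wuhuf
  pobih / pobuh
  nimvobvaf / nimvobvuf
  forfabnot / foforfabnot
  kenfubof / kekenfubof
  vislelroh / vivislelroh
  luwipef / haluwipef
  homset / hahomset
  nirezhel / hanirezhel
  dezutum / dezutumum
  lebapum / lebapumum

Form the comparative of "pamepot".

wuhaf and kenfubof both end in -f yet inflect differently (wuhuf, kekenfubof), so the final letter is not what conditions the rule; the last vowel is.
"pamepot" has last vowel 'o'. The stems whose last vowel is 'o' (forfabnot → foforfabnot, kenfubof → kekenfubof, vislelroh → vivislelroh) repeat the first consonant+vowel as a prefix.
The other patterns: stems whose last vowel is 'a' or 'i' change the last vowel to 'u'; stems whose last vowel is 'e' add the prefix ha-; stems whose last vowel is 'u' add -um.
So pamepot → papamepot.

papamepot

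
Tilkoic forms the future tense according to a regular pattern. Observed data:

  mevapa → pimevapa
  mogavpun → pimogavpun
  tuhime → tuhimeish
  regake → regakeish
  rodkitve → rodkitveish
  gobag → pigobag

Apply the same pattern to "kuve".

tuhime and mevapa both have 3 vowels yet inflect differently (tuhimeish, pimevapa), so the number of vowels is not what conditions the rule; the final letter is.
"kuve" ends in -e. The stems ending in -e (tuhime → tuhimeish, rodkitve → rodkitveish, regake → regakeish) add -ish.
So kuve → kuveish.

kuveish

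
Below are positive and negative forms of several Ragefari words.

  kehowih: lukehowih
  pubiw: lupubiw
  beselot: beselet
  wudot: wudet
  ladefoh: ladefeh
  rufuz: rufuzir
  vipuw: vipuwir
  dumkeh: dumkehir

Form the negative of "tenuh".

tenuhir

kehowih and ladefoh both end in -h yet inflect differently (lukehowih, ladefeh), so the final letter is not what conditions the rule; the last vowel is.
"tenuh" has last vowel 'u'. The stems whose last vowel is 'u' (rufuz → rufuzir, vipuw → vipuwir) add -ir.
The other patterns: stems whose last vowel is 'i' add the prefix lu-; stems whose last vowel is 'o' change the last vowel to 'e'.
So tenuh → tenuhir.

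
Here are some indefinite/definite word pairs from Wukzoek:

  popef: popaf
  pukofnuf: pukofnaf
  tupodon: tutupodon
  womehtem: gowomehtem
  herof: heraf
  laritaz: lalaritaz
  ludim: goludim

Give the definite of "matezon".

tupodon and herof both have last vowel 'o' yet inflect differently (tutupodon, heraf), so the last vowel is not what conditions the rule; the final letter is.
"matezon" ends in -n. The one such stem in the data (tupodon → tutupodon) repeats the first consonant+vowel as a prefix (as does laritaz), so the same rule applies.
The other patterns: stems ending in -f change the last vowel to 'a'; stems ending in -m add the prefix go-.
So matezon → mamatezon.

mamatezon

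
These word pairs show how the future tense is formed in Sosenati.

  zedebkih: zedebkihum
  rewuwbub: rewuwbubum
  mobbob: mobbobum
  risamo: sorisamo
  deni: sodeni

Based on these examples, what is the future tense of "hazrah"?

mobbob and risamo both have last vowel 'o' yet inflect differently (mobbobum, sorisamo), so the last vowel is not what conditions the rule; whether the stem ends in a vowel or a consonant is.
"hazrah" ends in a consonant. The stems ending in a consonant (zedebkih → zedebkihum, rewuwbub → rewuwbubum, mobbob → mobbobum) add -um.
So hazrah → hazrahum.

hazrahum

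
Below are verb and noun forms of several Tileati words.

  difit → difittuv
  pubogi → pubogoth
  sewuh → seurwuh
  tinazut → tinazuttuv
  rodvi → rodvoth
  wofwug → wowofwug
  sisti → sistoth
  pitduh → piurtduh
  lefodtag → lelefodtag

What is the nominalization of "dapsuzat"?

tinazut and sewuh both have last vowel 'u' yet inflect differently (tinazuttuv, seurwuh), so the last vowel is not what conditions the rule; the final letter is.
"dapsuzat" ends in -t. The stems ending in -t (difit → difittuv, tinazut → tinazuttuv) double the final consonant and add -uv.
The other patterns: stems ending in -h insert -ur- after the first vowel; stems ending in -i drop the final letter and add -oth; stems ending in -g repeat the first consonant+vowel as a prefix.
So dapsuzat → dapsuzattuv.

dapsuzattuv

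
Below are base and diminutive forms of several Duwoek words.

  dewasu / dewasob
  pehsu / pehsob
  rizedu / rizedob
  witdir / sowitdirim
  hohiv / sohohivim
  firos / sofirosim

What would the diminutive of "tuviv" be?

"tuviv" ends in a consonant. The stems ending in a consonant (hohiv → sohohivim, witdir → sowitdirim, firos → sofirosim) add so- … -im around the stem.
So tuviv → sotuvivim.

sotuvivim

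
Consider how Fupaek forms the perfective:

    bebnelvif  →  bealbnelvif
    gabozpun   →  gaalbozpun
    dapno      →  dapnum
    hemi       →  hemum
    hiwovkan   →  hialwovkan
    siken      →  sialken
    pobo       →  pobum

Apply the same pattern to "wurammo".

wurammum

hemi and bebnelvif both have last vowel 'i' yet inflect differently (hemum, bealbnelvif), so the last vowel is not what conditions the rule; whether the stem ends in a vowel or a consonant is.
"wurammo" ends in a vowel. The stems ending in a vowel (dapno → dapnum, hemi → hemum, pobo → pobum) drop the final letter and add -um.
The other pattern: stems ending in a consonant insert -al- after the first vowel.
So wurammo → wurammum.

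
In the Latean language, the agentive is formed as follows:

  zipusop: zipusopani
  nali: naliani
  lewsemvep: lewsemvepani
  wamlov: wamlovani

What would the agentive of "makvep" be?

makvepani

Every pair shown (zipusop → zipusopani, nali → naliani, lewsemvep → lewsemvepani, …) follows the same rule: add -ani.
So makvep → makvepani.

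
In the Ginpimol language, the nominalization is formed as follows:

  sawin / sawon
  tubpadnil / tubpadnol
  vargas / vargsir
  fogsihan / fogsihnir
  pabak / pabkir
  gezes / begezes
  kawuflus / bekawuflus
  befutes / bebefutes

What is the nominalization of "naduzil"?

naduzol

sawin and fogsihan both end in -n yet inflect differently (sawon, fogsihnir), so the final letter is not what conditions the rule; the last vowel is.
"naduzil" has last vowel 'i'. The stems whose last vowel is 'i' (sawin → sawon, tubpadnil → tubpadnol) change the last vowel to 'o'.
The other patterns: stems whose last vowel is 'a' delete the last vowel and add -ir; stems whose last vowel is 'e' or 'u' add the prefix be-.
So naduzil → naduzol.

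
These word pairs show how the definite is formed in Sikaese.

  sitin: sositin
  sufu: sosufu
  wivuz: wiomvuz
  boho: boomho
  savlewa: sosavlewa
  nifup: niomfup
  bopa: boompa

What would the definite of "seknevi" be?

soseknevi

"seknevi" begins with s-. The stems beginning with s- (sitin → sositin, sufu → sosufu, savlewa → sosavlewa) add the prefix so-.
So seknevi → soseknevi.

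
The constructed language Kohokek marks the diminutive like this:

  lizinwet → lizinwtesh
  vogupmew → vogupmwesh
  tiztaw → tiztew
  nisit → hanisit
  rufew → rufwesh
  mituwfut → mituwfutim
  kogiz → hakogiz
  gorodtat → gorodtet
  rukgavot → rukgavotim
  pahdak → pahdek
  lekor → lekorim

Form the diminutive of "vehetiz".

"vehetiz" has last vowel 'i'. The stems whose last vowel is 'i' (nisit → hanisit, kogiz → hakogiz) add the prefix ha-.
The other patterns: stems whose last vowel is 'a' change the last vowel to 'e'; stems whose last vowel is 'e' delete the last vowel and add -esh; stems whose last vowel is 'o' or 'u' add -im.
So vehetiz → havehetiz.

havehetiz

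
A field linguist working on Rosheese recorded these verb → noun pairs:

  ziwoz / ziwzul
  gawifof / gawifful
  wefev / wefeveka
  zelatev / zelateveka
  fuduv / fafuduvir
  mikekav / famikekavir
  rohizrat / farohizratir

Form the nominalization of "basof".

"basof" has last vowel 'o'. The stems whose last vowel is 'o' (ziwoz → ziwzul, gawifof → gawifful) delete the last vowel and add -ul.
So basof → basful.

basful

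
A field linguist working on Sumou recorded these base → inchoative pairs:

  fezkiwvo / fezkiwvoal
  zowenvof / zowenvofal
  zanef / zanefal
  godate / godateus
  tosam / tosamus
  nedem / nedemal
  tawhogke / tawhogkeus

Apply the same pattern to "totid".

totidus

"totid" begins with t-. The stems beginning with t- (tawhogke → tawhogkeus, tosam → tosamus) add -us.
The other pattern: stems beginning with f-, n- or z- add -al.
So totid → totidus.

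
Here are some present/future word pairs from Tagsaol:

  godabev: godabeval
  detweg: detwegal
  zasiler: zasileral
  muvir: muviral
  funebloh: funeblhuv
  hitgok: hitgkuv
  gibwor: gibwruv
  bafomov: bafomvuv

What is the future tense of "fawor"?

"fawor" has last vowel 'o'. The stems whose last vowel is 'o' (funebloh → funeblhuv, hitgok → hitgkuv, gibwor → gibwruv) delete the last vowel and add -uv.
So fawor → fawruv.

fawruv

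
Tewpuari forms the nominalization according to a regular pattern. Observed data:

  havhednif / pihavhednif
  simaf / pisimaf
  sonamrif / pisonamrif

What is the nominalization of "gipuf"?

pigipuf

Every pair shown (havhednif → pihavhednif, simaf → pisimaf, sonamrif → pisonamrif) follows the same rule: add the prefix pi-.
So gipuf → pigipuf.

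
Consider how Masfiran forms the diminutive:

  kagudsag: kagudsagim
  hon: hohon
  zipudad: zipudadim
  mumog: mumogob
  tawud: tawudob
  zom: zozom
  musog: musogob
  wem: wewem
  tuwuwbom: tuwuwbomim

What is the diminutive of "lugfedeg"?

musog and kagudsag both end in -g yet inflect differently (musogob, kagudsagim), so the final letter is not what conditions the rule; the number of vowels is.
"lugfedeg" has 3 vowels. The stems with 3 vowels (kagudsag → kagudsagim, zipudad → zipudadim, tuwuwbom → tuwuwbomim) add -im.
So lugfedeg → lugfedegim.

lugfedegim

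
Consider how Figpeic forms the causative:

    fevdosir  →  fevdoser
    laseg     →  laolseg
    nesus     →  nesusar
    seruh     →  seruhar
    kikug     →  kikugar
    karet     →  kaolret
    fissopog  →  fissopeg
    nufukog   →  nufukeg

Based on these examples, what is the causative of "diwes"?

laseg and kikug both end in -g yet inflect differently (laolseg, kikugar), so the final letter is not what conditions the rule; the last vowel is.
"diwes" has last vowel 'e'. The stems whose last vowel is 'e' (laseg → laolseg, karet → kaolret) insert -ol- after the first vowel.
So diwes → diolwes.

diolwes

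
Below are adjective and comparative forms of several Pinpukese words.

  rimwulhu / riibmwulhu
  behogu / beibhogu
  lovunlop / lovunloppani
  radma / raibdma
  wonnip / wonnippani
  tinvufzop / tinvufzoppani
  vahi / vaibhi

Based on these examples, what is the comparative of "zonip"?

zonippani

vahi and wonnip both have last vowel 'i' yet inflect differently (vaibhi, wonnippani), so the last vowel is not what conditions the rule; whether the stem ends in a vowel or a consonant is.
"zonip" ends in a consonant. The stems ending in a consonant (lovunlop → lovunloppani, tinvufzop → tinvufzoppani, wonnip → wonnippani) double the final consonant and add -ani.
The other pattern: stems ending in a vowel insert -ib- after the first vowel.
So zonip → zonippani.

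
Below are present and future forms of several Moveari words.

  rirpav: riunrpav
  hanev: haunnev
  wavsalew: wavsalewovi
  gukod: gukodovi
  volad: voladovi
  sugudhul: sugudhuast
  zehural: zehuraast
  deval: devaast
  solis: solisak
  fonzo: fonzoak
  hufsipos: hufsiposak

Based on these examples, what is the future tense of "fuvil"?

hanev and wavsalew both have last vowel 'e' yet inflect differently (haunnev, wavsalewovi), so the last vowel is not what conditions the rule; the final letter is.
"fuvil" ends in -l. The stems ending in -l (sugudhul → sugudhuast, zehural → zehuraast, deval → devaast) drop the final letter and add -ast.
The other patterns: stems ending in -v insert -un- after the first vowel; stems ending in -d or -w add -ovi; stems ending in -o or -s add -ak.
So fuvil → fuviast.

fuviast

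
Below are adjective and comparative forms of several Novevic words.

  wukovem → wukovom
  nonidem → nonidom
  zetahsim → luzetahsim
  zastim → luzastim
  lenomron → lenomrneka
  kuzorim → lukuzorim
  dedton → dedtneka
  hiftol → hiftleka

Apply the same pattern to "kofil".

zastim and nonidem both end in -m yet inflect differently (luzastim, nonidom), so the final letter is not what conditions the rule; the last vowel is.
"kofil" has last vowel 'i'. The stems whose last vowel is 'i' (zastim → luzastim, zetahsim → luzetahsim, kuzorim → lukuzorim) add the prefix lu-.
So kofil → lukofil.

lukofil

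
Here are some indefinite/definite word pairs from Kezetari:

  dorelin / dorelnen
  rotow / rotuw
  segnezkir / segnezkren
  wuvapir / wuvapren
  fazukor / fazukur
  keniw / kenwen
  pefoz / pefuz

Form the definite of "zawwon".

zawwun

wuvapir and fazukor both end in -r yet inflect differently (wuvapren, fazukur), so the final letter is not what conditions the rule; the last vowel is.
"zawwon" has last vowel 'o'. The stems whose last vowel is 'o' (fazukor → fazukur, rotow → rotuw, pefoz → pefuz) change the last vowel to 'u'.
So zawwon → zawwun.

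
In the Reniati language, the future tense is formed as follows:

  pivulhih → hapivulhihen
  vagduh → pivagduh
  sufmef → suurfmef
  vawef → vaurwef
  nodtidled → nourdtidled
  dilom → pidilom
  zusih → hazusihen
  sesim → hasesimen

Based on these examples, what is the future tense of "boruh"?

piboruh

pivulhih and vagduh both end in -h yet inflect differently (hapivulhihen, pivagduh), so the final letter is not what conditions the rule; the last vowel is.
"boruh" has last vowel 'u'. The one such stem in the data (vagduh → pivagduh) adds the prefix pi-, so the same rule applies.
The other patterns: stems whose last vowel is 'e' insert -ur- after the first vowel; stems whose last vowel is 'i' add ha- … -en around the stem.
So boruh → piboruh.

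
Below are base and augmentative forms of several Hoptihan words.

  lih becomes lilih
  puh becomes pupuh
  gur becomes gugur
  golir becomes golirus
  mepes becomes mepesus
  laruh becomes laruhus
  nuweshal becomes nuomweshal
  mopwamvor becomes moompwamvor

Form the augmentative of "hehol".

gur and golir both end in -r yet inflect differently (gugur, golirus), so the final letter is not what conditions the rule; the number of vowels is.
"hehol" has 2 vowels. The stems with 2 vowels (golir → golirus, mepes → mepesus, laruh → laruhus) add -us.
The other patterns: stems with 1 vowel repeat the first consonant+vowel as a prefix; stems with 3 vowels insert -om- after the first vowel.
So hehol → heholus.

heholus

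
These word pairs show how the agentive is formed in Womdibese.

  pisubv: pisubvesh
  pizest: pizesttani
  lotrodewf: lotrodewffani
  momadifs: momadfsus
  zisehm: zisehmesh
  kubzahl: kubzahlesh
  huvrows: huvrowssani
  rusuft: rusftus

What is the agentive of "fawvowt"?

fawvowttani

rusuft and pizest both end in -t yet inflect differently (rusftus, pizesttani), so the final letter is not what conditions the rule; the second-to-last letter is.
"fawvowt" has second-to-last letter 'w'. The stems whose second-to-last letter is 'w' (huvrows → huvrowssani, lotrodewf → lotrodewffani) double the final consonant and add -ani.
So fawvowt → fawvowttani.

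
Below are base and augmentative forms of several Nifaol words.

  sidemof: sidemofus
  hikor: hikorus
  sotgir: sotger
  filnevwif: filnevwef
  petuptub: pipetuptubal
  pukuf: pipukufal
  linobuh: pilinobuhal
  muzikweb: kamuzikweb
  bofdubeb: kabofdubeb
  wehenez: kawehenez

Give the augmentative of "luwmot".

luwmotus

hikor and sotgir both end in -r yet inflect differently (hikorus, sotger), so the final letter is not what conditions the rule; the last vowel is.
"luwmot" has last vowel 'o'. The stems whose last vowel is 'o' (sidemof → sidemofus, hikor → hikorus) add -us.
So luwmot → luwmotus.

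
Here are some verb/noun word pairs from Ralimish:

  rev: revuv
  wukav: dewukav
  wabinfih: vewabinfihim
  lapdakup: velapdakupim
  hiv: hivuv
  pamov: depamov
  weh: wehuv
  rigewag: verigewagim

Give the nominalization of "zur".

zuruv

"zur" has 1 vowel. The stems with 1 vowel (hiv → hivuv, weh → wehuv, rev → revuv) add -uv.
The other patterns: stems with 2 vowels add the prefix de-; stems with 3 vowels add ve- … -im around the stem.
So zur → zuruv.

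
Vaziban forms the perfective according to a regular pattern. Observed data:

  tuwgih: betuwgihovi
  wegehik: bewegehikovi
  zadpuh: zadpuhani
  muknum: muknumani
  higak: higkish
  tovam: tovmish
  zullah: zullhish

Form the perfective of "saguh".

saguhani

"saguh" has last vowel 'u'. The stems whose last vowel is 'u' (zadpuh → zadpuhani, muknum → muknumani) add -ani.
The other patterns: stems whose last vowel is 'i' add be- … -ovi around the stem; stems whose last vowel is 'a' delete the last vowel and add -ish.
So saguh → saguhani.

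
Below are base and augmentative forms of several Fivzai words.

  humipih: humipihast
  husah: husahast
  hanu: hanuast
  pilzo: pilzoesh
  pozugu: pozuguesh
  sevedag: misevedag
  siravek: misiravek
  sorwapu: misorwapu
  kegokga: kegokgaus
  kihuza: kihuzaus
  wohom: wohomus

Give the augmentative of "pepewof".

"pepewof" begins with p-. The stems beginning with p- (pilzo → pilzoesh, pozugu → pozuguesh) add -esh.
So pepewof → pepewofesh.

pepewofesh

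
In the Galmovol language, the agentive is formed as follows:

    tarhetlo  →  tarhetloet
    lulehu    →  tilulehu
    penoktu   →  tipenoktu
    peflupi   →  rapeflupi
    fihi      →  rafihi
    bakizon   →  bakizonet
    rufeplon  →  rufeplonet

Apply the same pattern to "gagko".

peflupi and penoktu both begin with p- yet inflect differently (rapeflupi, tipenoktu), so the first letter is not what conditions the rule; the final letter is.
"gagko" ends in -o. The one such stem in the data (tarhetlo → tarhetloet) adds -et, so the same rule applies.
The other patterns: stems ending in -i add the prefix ra-; stems ending in -u add the prefix ti-.
So gagko → gagkoet.

gagkoet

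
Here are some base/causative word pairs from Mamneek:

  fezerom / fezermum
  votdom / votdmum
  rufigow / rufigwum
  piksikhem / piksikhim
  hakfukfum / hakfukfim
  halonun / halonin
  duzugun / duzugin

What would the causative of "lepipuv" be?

lepipiv

fezerom and piksikhem both end in -m yet inflect differently (fezermum, piksikhim), so the final letter is not what conditions the rule; the last vowel is.
"lepipuv" has last vowel 'u'. The stems whose last vowel is 'u' (hakfukfum → hakfukfim, halonun → halonin, duzugun → duzugin) change the last vowel to 'i'.
The other pattern: stems whose last vowel is 'o' delete the last vowel and add -um.
So lepipuv → lepipiv.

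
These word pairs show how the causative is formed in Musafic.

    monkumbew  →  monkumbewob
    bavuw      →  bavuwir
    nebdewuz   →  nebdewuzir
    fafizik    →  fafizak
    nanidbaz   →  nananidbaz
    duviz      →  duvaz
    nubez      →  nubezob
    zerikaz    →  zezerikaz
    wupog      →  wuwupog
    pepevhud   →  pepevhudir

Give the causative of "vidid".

"vidid" has last vowel 'i'. The stems whose last vowel is 'i' (duviz → duvaz, fafizik → fafizak) change the last vowel to 'a'.
So vidid → vidad.

vidad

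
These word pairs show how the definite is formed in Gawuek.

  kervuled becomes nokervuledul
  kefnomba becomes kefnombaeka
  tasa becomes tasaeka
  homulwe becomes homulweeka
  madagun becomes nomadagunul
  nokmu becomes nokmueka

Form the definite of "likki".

likkieka

nokmu and madagun both have last vowel 'u' yet inflect differently (nokmueka, nomadagunul), so the last vowel is not what conditions the rule; whether the stem ends in a vowel or a consonant is.
"likki" ends in a vowel. The stems ending in a vowel (nokmu → nokmueka, kefnomba → kefnombaeka, tasa → tasaeka) add -eka.
So likki → likkieka.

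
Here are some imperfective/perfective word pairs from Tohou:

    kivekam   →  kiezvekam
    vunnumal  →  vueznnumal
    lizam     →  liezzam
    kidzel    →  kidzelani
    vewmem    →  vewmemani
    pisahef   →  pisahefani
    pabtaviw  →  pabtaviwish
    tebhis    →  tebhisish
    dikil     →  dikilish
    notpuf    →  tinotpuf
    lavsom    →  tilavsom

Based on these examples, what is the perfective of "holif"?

vunnumal and kidzel both end in -l yet inflect differently (vueznnumal, kidzelani), so the final letter is not what conditions the rule; the last vowel is.
"holif" has last vowel 'i'. The stems whose last vowel is 'i' (pabtaviw → pabtaviwish, tebhis → tebhisish, dikil → dikilish) add -ish.
The other patterns: stems whose last vowel is 'a' insert -ez- after the first vowel; stems whose last vowel is 'e' add -ani; stems whose last vowel is 'o' or 'u' add the prefix ti-.
So holif → holifish.

holifish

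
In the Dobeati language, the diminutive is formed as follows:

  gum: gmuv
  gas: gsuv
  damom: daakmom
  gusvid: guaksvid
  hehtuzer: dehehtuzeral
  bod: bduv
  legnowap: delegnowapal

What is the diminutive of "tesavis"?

detesavisal

"tesavis" has 3 vowels. The stems with 3 vowels (hehtuzer → dehehtuzeral, legnowap → delegnowapal) add de- … -al around the stem.
The other patterns: stems with 1 vowel delete the last vowel and add -uv; stems with 2 vowels insert -ak- after the first vowel.
So tesavis → detesavisal.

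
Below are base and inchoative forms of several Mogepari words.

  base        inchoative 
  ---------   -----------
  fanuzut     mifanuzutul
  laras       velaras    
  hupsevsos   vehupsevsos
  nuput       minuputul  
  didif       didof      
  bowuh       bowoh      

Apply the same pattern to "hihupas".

vehihupas

fanuzut and bowuh both have last vowel 'u' yet inflect differently (mifanuzutul, bowoh), so the last vowel is not what conditions the rule; the final letter is.
"hihupas" ends in -s. The stems ending in -s (laras → velaras, hupsevsos → vehupsevsos) add the prefix ve-.
The other patterns: stems ending in -t add mi- … -ul around the stem; stems ending in -f or -h change the last vowel to 'o'.
So hihupas → vehihupas.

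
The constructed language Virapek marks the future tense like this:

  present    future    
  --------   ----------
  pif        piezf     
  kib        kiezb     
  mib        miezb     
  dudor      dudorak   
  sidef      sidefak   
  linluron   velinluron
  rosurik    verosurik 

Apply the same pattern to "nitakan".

pif and sidef both end in -f yet inflect differently (piezf, sidefak), so the final letter is not what conditions the rule; the number of vowels is.
"nitakan" has 3 vowels. The stems with 3 vowels (linluron → velinluron, rosurik → verosurik) add the prefix ve-.
So nitakan → venitakan.

venitakan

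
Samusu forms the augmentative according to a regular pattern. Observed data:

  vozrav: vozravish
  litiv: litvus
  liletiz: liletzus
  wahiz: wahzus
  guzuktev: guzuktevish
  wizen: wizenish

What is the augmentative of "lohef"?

"lohef" has last vowel 'e'. The stems whose last vowel is 'e' (guzuktev → guzuktevish, wizen → wizenish) add -ish.
The other pattern: stems whose last vowel is 'i' delete the last vowel and add -us.
So lohef → lohefish.

lohefish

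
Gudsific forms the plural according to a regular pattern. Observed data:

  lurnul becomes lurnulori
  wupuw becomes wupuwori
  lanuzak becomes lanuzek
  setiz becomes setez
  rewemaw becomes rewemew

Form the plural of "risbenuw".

risbenuwori

wupuw and rewemaw both end in -w yet inflect differently (wupuwori, rewemew), so the final letter is not what conditions the rule; the last vowel is.
"risbenuw" has last vowel 'u'. The stems whose last vowel is 'u' (lurnul → lurnulori, wupuw → wupuwori) add -ori.
So risbenuw → risbenuwori.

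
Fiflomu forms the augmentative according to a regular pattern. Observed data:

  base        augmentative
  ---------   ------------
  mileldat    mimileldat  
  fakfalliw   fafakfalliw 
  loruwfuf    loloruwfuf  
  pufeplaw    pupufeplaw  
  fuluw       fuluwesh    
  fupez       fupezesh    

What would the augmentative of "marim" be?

fakfalliw and fuluw both end in -w yet inflect differently (fafakfalliw, fuluwesh), so the final letter is not what conditions the rule; the number of vowels is.
"marim" has 2 vowels. The stems with 2 vowels (fuluw → fuluwesh, fupez → fupezesh) add -esh.
So marim → marimesh.

marimesh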